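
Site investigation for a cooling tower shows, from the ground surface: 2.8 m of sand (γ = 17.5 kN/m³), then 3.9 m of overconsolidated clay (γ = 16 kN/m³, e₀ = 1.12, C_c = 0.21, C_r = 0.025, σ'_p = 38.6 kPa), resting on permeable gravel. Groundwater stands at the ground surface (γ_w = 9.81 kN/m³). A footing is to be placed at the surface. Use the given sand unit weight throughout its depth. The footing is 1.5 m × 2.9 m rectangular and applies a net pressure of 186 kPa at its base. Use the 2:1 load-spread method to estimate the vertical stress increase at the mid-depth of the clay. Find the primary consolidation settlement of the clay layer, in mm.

S_c ≈ 47.9 mm

Mid-depth of clay below the ground surface: z = 2.8 + 3.9/2 = 4.75 m.
Total vertical stress at mid-clay: σ_v = 17.5×2.8 + 16×1.95 = 80.2 kPa.
Pore pressure: u = 9.81×(4.75 − 0) = 46.598 kPa.
Initial effective stress: σ'_0 = σ_v − u = 80.2 − 46.598 = 33.602 kPa.
Stress increase at mid-clay by the 2:1 spreading method:
Δσ = qBL/((B+z)(L+z)) = 186×1.5×2.9/((1.5+4.75)(2.9+4.75)) = 16.922 kPa
Final effective stress: σ'_f = 33.602 + 16.922 = 50.524 kPa.
σ'_f = 50.524 > σ'_p = 38.6 kPa, so the stress path crosses the preconsolidation pressure — recompression up to σ'_p, then virgin compression beyond:
S_c = H/(1+e₀)·[C_r·log₁₀(σ'_p/σ'_0) + C_c·log₁₀(σ'_f/σ'_p)]
    = 3.9/2.12 × [0.025×log₁₀(38.6/33.602) + 0.21×log₁₀(50.524/38.6)]
    = 1.8396 × [0.0015056 + 0.024551] = 0.04793 m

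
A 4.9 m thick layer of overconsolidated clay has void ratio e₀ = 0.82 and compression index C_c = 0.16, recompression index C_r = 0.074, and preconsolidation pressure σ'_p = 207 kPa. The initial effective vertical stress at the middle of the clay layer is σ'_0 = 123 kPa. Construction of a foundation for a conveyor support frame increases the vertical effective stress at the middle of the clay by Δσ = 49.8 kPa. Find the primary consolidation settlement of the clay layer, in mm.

S_c ≈ 29.4 mm

Final effective stress: σ'_f = 123 + 49.8 = 172.8 kPa.
σ'_f = 172.8 ≤ σ'_p = 207 kPa, so the clay remains overconsolidated and only the recompression index applies:
S_c = C_r·H/(1+e₀)·log₁₀(σ'_f/σ'_0) = 0.074×4.9/1.82×log₁₀(172.8/123)
    = 0.19923 × 0.14764 = 0.02941 m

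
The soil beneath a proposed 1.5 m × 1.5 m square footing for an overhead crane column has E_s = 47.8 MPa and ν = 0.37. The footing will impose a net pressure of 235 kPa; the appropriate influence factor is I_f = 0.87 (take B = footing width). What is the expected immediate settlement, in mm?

Immediate (elastic) settlement: S_e = q·B·(1−ν²)/E_s · I_f.
E_s = 47.8 MPa = 47800 kPa.
S_e = 235 × 1.5 × (1 − 0.37²) / 47800 × 0.87
    = 235 × 1.5 × 0.8631 / 47800 × 0.87
    = 0.005537 m = 5.537 mm

S_e ≈ 5.54 mm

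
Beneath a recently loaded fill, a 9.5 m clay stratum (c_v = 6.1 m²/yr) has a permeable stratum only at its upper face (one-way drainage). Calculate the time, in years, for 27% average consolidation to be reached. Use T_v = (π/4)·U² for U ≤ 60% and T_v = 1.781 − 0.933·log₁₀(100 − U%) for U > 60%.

Drainage path length: H_d = H = 9.5 m (single drainage).
U ≤ 60%: T_v = (π/4)·U² = (π/4)×0.27² = 0.057256.
t = T_v·H_d²/c_v = 0.057256×9.5²/6.1 = 0.8471 years.

t ≈ 0.847 years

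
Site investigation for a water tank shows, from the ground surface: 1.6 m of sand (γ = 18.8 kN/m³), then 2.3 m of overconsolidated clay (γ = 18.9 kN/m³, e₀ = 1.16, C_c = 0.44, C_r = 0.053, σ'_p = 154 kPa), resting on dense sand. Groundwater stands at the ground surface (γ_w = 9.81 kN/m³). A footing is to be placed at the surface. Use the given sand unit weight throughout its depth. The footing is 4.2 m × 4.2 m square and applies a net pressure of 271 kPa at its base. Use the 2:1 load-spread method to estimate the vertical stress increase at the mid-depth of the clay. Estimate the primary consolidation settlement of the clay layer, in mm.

Mid-depth of clay below the ground surface: z = 1.6 + 2.3/2 = 2.75 m.
Total vertical stress at mid-clay: σ_v = 18.8×1.6 + 18.9×1.15 = 51.815 kPa.
Pore pressure: u = 9.81×(2.75 − 0) = 26.978 kPa.
Initial effective stress: σ'_0 = σ_v − u = 51.815 − 26.978 = 24.837 kPa.
Stress increase at mid-clay by the 2:1 spreading method:
Δσ = qBL/((B+z)(L+z)) = 271×4.2×4.2/((4.2+2.75)(4.2+2.75)) = 98.969 kPa
Final effective stress: σ'_f = 24.837 + 98.969 = 123.81 kPa.
σ'_f = 123.81 ≤ σ'_p = 154 kPa, so the clay remains overconsolidated and only the recompression index applies:
S_c = C_r·H/(1+e₀)·log₁₀(σ'_f/σ'_0) = 0.053×2.3/2.16×log₁₀(123.81/24.837)
    = 0.056434 × 0.69766 = 0.03937 m

S_c ≈ 39.4 mm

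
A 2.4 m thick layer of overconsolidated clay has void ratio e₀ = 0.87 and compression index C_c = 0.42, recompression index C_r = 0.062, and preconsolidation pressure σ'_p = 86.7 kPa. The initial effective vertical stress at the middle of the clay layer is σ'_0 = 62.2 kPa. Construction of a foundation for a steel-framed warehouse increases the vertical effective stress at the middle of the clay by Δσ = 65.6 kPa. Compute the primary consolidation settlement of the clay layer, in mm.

S_c ≈ 102 mm

Final effective stress: σ'_f = 62.2 + 65.6 = 127.8 kPa.
σ'_f = 127.8 > σ'_p = 86.7 kPa, so the stress path crosses the preconsolidation pressure — recompression up to σ'_p, then virgin compression beyond:
S_c = H/(1+e₀)·[C_r·log₁₀(σ'_p/σ'_0) + C_c·log₁₀(σ'_f/σ'_p)]
    = 2.4/1.87 × [0.062×log₁₀(86.7/62.2) + 0.42×log₁₀(127.8/86.7)]
    = 1.2834 × [0.0089422 + 0.070775] = 0.1023 m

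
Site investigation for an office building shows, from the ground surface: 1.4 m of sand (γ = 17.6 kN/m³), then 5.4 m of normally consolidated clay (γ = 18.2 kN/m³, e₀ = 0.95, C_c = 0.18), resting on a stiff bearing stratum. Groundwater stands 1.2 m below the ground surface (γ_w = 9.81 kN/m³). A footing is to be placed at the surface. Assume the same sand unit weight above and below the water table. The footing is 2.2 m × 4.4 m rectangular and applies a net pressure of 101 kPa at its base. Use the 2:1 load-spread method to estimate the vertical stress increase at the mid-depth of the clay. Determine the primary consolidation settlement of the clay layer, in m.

S_c ≈ 0.0733 m

Mid-depth of clay below the ground surface: z = 1.4 + 5.4/2 = 4.1 m.
Total vertical stress at mid-clay: σ_v = 17.6×1.4 + 18.2×2.7 = 73.78 kPa.
Pore pressure: u = 9.81×(4.1 − 1.2) = 28.449 kPa.
Initial effective stress: σ'_0 = σ_v − u = 73.78 − 28.449 = 45.331 kPa.
Stress increase at mid-clay by the 2:1 spreading method:
Δσ = qBL/((B+z)(L+z)) = 101×2.2×4.4/((2.2+4.1)(4.4+4.1)) = 18.257 kPa
Final effective stress: σ'_f = σ'_0 + Δσ = 45.331 + 18.257 = 63.588 kPa.
Normally consolidated clay, so the full stress increment lies on the virgin compression line:
S_c = C_c·H/(1+e₀)·log₁₀(σ'_f/σ'_0) = 0.18×5.4/(1+0.95)×log₁₀(63.588/45.331)
    = 0.49846 × 0.14698 = 0.07326 m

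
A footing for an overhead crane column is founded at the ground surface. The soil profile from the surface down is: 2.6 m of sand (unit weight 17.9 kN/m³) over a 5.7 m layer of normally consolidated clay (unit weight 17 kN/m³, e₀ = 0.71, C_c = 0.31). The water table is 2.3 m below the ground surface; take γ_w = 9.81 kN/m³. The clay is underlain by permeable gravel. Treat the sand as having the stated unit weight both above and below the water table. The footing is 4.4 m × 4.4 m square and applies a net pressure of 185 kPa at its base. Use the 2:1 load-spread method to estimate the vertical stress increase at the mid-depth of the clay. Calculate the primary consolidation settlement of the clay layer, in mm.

Mid-depth of clay below the ground surface: z = 2.6 + 5.7/2 = 5.45 m.
Total vertical stress at mid-clay: σ_v = 17.9×2.6 + 17×2.85 = 94.99 kPa.
Pore pressure: u = 9.81×(5.45 − 2.3) = 30.902 kPa.
Initial effective stress: σ'_0 = σ_v − u = 94.99 − 30.902 = 64.088 kPa.
Stress increase at mid-clay by the 2:1 spreading method:
Δσ = qBL/((B+z)(L+z)) = 185×4.4×4.4/((4.4+5.45)(4.4+5.45)) = 36.915 kPa
Final effective stress: σ'_f = σ'_0 + Δσ = 64.088 + 36.915 = 101 kPa.
Normally consolidated clay, so the full stress increment lies on the virgin compression line:
S_c = C_c·H/(1+e₀)·log₁₀(σ'_f/σ'_0) = 0.31×5.7/(1+0.71)×log₁₀(101/64.088)
    = 1.0333 × 0.19754 = 0.2041 m

S_c ≈ 204 mm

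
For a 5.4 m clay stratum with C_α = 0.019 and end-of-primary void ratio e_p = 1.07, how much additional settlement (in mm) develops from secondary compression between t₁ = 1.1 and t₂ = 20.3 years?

Secondary compression: S_s = C_α·H/(1+e_p)·log₁₀(t₂/t₁)
S_s = 0.019×5.4/(1+1.07)×log₁₀(20.3/1.1)
    = 0.04957 × 1.266 = 0.06275 m

S_s ≈ 62.8 mm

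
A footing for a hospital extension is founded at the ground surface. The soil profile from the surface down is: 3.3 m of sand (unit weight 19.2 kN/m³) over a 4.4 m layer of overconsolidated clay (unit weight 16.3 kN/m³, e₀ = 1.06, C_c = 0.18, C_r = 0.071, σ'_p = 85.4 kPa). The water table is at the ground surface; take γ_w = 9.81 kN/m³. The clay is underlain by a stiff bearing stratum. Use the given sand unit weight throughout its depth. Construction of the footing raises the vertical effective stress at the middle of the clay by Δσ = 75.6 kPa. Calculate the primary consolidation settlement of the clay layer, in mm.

S_c ≈ 99.8 mm

Mid-depth of clay below the ground surface: z = 3.3 + 4.4/2 = 5.5 m.
Total vertical stress at mid-clay: σ_v = 19.2×3.3 + 16.3×2.2 = 99.22 kPa.
Pore pressure: u = 9.81×(5.5 − 0) = 53.955 kPa.
Initial effective stress: σ'_0 = σ_v − u = 99.22 − 53.955 = 45.265 kPa.
Final effective stress: σ'_f = 45.265 + 75.6 = 120.86 kPa.
σ'_f = 120.86 > σ'_p = 85.4 kPa, so the stress path crosses the preconsolidation pressure — recompression up to σ'_p, then virgin compression beyond:
S_c = H/(1+e₀)·[C_r·log₁₀(σ'_p/σ'_0) + C_c·log₁₀(σ'_f/σ'_p)]
    = 4.4/2.06 × [0.071×log₁₀(85.4/45.265) + 0.18×log₁₀(120.86/85.4)]
    = 2.1359 × [0.019574 + 0.027148] = 0.09979 m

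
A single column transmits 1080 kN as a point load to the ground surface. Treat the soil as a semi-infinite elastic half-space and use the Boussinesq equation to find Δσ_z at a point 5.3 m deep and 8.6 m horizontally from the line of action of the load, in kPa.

Δσ_z ≈ 0.73 kPa

Boussinesq vertical stress below a point load on an elastic half-space:
Δσ_z = 3P/(2πz²) · [1 + (r/z)²]^(−5/2)
r/z = 8.6/5.3 = 1.6226; [1+(r/z)²]^(−5/2) = 0.039751.
Δσ_z = 3×1080/(2π×5.3²) × 0.039751 = 18.357 × 0.039751 = 0.7297 kPa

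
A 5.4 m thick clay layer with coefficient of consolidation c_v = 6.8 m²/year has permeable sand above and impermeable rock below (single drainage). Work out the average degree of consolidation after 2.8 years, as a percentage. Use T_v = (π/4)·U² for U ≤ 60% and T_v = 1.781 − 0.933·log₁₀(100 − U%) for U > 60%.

Drainage path length: H_d = H = 5.4 m (single drainage).
T_v = c_v·t/H_d² = 6.8×2.8/5.4² = 0.65295.
T_v = 0.65295 corresponds to the U > 60% branch:
U = 1 − 10^((1.781 − T_v)/0.933)/100 = 0.8382

U ≈ 83.8 %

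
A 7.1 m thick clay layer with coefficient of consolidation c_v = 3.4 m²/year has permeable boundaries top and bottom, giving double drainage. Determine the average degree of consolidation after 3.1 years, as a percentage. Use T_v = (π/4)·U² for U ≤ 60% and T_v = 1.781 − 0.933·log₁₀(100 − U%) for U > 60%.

Drainage path length: H_d = H/2 = 3.55 m (double drainage).
T_v = c_v·t/H_d² = 3.4×3.1/3.55² = 0.83634.
T_v = 0.83634 corresponds to the U > 60% branch:
U = 1 − 10^((1.781 − T_v)/0.933)/100 = 0.8971

U ≈ 89.7 %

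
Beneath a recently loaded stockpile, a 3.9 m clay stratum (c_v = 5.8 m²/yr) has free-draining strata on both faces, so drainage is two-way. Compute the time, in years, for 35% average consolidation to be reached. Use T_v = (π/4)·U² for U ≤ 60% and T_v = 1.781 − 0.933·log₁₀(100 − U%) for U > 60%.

t ≈ 0.0631 years

Drainage path length: H_d = H/2 = 1.95 m (double drainage).
U ≤ 60%: T_v = (π/4)·U² = (π/4)×0.35² = 0.096211.
t = T_v·H_d²/c_v = 0.096211×1.95²/5.8 = 0.06308 years.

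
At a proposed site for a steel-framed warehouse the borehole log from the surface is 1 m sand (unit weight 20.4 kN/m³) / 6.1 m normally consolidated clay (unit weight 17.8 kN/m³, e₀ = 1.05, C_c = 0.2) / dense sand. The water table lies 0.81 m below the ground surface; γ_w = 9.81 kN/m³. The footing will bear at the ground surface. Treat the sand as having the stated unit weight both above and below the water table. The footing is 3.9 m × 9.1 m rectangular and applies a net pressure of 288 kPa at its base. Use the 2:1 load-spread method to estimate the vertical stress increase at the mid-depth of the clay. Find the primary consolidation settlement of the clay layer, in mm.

S_c ≈ 307 mm

Mid-depth of clay below the ground surface: z = 1 + 6.1/2 = 4.05 m.
Total vertical stress at mid-clay: σ_v = 20.4×1 + 17.8×3.05 = 74.69 kPa.
Pore pressure: u = 9.81×(4.05 − 0.81) = 31.784 kPa.
Initial effective stress: σ'_0 = σ_v − u = 74.69 − 31.784 = 42.906 kPa.
Stress increase at mid-clay by the 2:1 spreading method:
Δσ = qBL/((B+z)(L+z)) = 288×3.9×9.1/((3.9+4.05)(9.1+4.05)) = 97.77 kPa
Final effective stress: σ'_f = σ'_0 + Δσ = 42.906 + 97.77 = 140.68 kPa.
Normally consolidated clay, so the full stress increment lies on the virgin compression line:
S_c = C_c·H/(1+e₀)·log₁₀(σ'_f/σ'_0) = 0.2×6.1/(1+1.05)×log₁₀(140.68/42.906)
    = 0.59512 × 0.51571 = 0.3069 m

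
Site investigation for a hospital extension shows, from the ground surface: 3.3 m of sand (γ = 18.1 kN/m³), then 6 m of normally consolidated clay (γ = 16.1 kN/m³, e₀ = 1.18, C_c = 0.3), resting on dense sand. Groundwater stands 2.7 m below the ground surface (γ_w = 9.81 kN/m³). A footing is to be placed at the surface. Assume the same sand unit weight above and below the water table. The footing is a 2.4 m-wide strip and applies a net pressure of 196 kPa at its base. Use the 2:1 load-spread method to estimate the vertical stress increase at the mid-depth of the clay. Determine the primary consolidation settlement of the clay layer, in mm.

Mid-depth of clay below the ground surface: z = 3.3 + 6/2 = 6.3 m.
Total vertical stress at mid-clay: σ_v = 18.1×3.3 + 16.1×3 = 108.03 kPa.
Pore pressure: u = 9.81×(6.3 − 2.7) = 35.316 kPa.
Initial effective stress: σ'_0 = σ_v − u = 108.03 − 35.316 = 72.714 kPa.
Stress increase at mid-clay by the 2:1 spreading method:
Δσ = qB/(B+z) = 196×2.4/(2.4+6.3) = 54.069 kPa
Final effective stress: σ'_f = σ'_0 + Δσ = 72.714 + 54.069 = 126.78 kPa.
Normally consolidated clay, so the full stress increment lies on the virgin compression line:
S_c = C_c·H/(1+e₀)·log₁₀(σ'_f/σ'_0) = 0.3×6/(1+1.18)×log₁₀(126.78/72.714)
    = 0.82569 × 0.24143 = 0.1993 m

S_c ≈ 199 mm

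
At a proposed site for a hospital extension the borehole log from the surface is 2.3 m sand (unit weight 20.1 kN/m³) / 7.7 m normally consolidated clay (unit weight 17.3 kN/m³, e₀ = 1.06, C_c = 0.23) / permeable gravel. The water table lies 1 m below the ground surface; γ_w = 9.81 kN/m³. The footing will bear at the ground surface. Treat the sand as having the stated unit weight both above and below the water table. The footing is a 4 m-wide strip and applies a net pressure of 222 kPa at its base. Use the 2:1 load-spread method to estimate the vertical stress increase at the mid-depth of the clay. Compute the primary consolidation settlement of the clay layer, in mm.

Mid-depth of clay below the ground surface: z = 2.3 + 7.7/2 = 6.15 m.
Total vertical stress at mid-clay: σ_v = 20.1×2.3 + 17.3×3.85 = 112.84 kPa.
Pore pressure: u = 9.81×(6.15 − 1) = 50.522 kPa.
Initial effective stress: σ'_0 = σ_v − u = 112.84 − 50.522 = 62.318 kPa.
Stress increase at mid-clay by the 2:1 spreading method:
Δσ = qB/(B+z) = 222×4/(4+6.15) = 87.488 kPa
Final effective stress: σ'_f = σ'_0 + Δσ = 62.318 + 87.488 = 149.81 kPa.
Normally consolidated clay, so the full stress increment lies on the virgin compression line:
S_c = C_c·H/(1+e₀)·log₁₀(σ'_f/σ'_0) = 0.23×7.7/(1+1.06)×log₁₀(149.81/62.318)
    = 0.85971 × 0.38093 = 0.3275 m

S_c ≈ 327 mm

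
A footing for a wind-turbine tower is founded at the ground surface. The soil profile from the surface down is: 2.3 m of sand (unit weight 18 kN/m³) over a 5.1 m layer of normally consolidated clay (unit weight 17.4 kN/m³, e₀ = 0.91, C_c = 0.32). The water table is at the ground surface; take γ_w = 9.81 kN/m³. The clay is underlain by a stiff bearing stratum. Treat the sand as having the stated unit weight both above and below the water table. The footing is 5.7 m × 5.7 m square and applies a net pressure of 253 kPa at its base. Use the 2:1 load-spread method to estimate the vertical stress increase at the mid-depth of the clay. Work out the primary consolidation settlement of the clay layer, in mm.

S_c ≈ 399 mm

Mid-depth of clay below the ground surface: z = 2.3 + 5.1/2 = 4.85 m.
Total vertical stress at mid-clay: σ_v = 18×2.3 + 17.4×2.55 = 85.77 kPa.
Pore pressure: u = 9.81×(4.85 − 0) = 47.578 kPa.
Initial effective stress: σ'_0 = σ_v − u = 85.77 − 47.578 = 38.192 kPa.
Stress increase at mid-clay by the 2:1 spreading method:
Δσ = qBL/((B+z)(L+z)) = 253×5.7×5.7/((5.7+4.85)(5.7+4.85)) = 73.853 kPa
Final effective stress: σ'_f = σ'_0 + Δσ = 38.192 + 73.853 = 112.04 kPa.
Normally consolidated clay, so the full stress increment lies on the virgin compression line:
S_c = C_c·H/(1+e₀)·log₁₀(σ'_f/σ'_0) = 0.32×5.1/(1+0.91)×log₁₀(112.04/38.192)
    = 0.85445 × 0.4674 = 0.3994 m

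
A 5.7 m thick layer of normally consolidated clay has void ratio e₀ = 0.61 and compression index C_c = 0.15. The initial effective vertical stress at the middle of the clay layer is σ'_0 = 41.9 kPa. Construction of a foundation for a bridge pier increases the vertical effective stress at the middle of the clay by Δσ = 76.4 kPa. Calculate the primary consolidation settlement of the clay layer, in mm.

S_c ≈ 239 mm

Final effective stress: σ'_f = σ'_0 + Δσ = 41.9 + 76.4 = 118.3 kPa.
Normally consolidated clay, so the full stress increment lies on the virgin compression line:
S_c = C_c·H/(1+e₀)·log₁₀(σ'_f/σ'_0) = 0.15×5.7/(1+0.61)×log₁₀(118.3/41.9)
    = 0.53106 × 0.45077 = 0.2394 m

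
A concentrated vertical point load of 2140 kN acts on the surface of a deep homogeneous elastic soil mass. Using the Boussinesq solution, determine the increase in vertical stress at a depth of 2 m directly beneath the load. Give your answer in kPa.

Boussinesq vertical stress below a point load on an elastic half-space:
Δσ_z = 3P/(2πz²) · [1 + (r/z)²]^(−5/2)
r/z = 0/2 = 0; [1+(r/z)²]^(−5/2) = 1.
Δσ_z = 3×2140/(2π×2²) × 1 = 255.44 × 1 = 255.4 kPa

Δσ_z ≈ 255 kPa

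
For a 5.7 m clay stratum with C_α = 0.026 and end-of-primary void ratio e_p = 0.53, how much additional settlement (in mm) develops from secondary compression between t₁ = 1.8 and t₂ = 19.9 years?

Secondary compression: S_s = C_α·H/(1+e_p)·log₁₀(t₂/t₁)
S_s = 0.026×5.7/(1+0.53)×log₁₀(19.9/1.8)
    = 0.09686 × 1.044 = 0.1011 m

S_s ≈ 101 mm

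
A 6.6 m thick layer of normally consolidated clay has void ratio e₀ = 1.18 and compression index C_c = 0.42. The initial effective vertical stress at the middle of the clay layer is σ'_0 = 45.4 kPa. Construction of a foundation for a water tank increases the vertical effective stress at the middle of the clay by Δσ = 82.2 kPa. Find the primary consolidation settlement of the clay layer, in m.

S_c ≈ 0.571 m

Final effective stress: σ'_f = σ'_0 + Δσ = 45.4 + 82.2 = 127.6 kPa.
Normally consolidated clay, so the full stress increment lies on the virgin compression line:
S_c = C_c·H/(1+e₀)·log₁₀(σ'_f/σ'_0) = 0.42×6.6/(1+1.18)×log₁₀(127.6/45.4)
    = 1.2716 × 0.44879 = 0.5707 m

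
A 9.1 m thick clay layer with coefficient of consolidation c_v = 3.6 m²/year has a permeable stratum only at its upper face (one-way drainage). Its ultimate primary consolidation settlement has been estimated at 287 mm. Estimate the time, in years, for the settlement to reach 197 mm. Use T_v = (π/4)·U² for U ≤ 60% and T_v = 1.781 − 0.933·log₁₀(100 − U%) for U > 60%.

t ≈ 8.85 years

Drainage path length: H_d = H = 9.1 m (single drainage).
U = S(t)/S_ult = 197/287 = 0.6864.
U > 60%: T_v = 1.781 − 0.933·log₁₀(100 − 68.641) = 0.3849.
t = T_v·H_d²/c_v = 0.3849×9.1²/3.6 = 8.854 years.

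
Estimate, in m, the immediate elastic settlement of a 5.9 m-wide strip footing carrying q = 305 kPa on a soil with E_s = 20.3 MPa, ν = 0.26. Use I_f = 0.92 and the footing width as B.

S_e ≈ 0.076 m

Immediate (elastic) settlement: S_e = q·B·(1−ν²)/E_s · I_f.
E_s = 20.3 MPa = 20300 kPa.
S_e = 305 × 5.9 × (1 − 0.26²) / 20300 × 0.92
    = 305 × 5.9 × 0.9324 / 20300 × 0.92
    = 0.07604 m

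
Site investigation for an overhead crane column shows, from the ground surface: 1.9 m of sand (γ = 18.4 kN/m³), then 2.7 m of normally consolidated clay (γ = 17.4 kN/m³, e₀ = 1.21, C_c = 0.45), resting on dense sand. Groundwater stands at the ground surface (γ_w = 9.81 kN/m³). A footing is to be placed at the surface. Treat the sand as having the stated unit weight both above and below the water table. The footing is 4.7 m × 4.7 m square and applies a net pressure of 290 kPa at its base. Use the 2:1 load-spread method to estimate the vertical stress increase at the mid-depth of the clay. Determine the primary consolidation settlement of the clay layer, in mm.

S_c ≈ 375 mm

Mid-depth of clay below the ground surface: z = 1.9 + 2.7/2 = 3.25 m.
Total vertical stress at mid-clay: σ_v = 18.4×1.9 + 17.4×1.35 = 58.45 kPa.
Pore pressure: u = 9.81×(3.25 − 0) = 31.883 kPa.
Initial effective stress: σ'_0 = σ_v − u = 58.45 − 31.883 = 26.567 kPa.
Stress increase at mid-clay by the 2:1 spreading method:
Δσ = qBL/((B+z)(L+z)) = 290×4.7×4.7/((4.7+3.25)(4.7+3.25)) = 101.36 kPa
Final effective stress: σ'_f = σ'_0 + Δσ = 26.567 + 101.36 = 127.93 kPa.
Normally consolidated clay, so the full stress increment lies on the virgin compression line:
S_c = C_c·H/(1+e₀)·log₁₀(σ'_f/σ'_0) = 0.45×2.7/(1+1.21)×log₁₀(127.93/26.567)
    = 0.54977 × 0.68263 = 0.3753 m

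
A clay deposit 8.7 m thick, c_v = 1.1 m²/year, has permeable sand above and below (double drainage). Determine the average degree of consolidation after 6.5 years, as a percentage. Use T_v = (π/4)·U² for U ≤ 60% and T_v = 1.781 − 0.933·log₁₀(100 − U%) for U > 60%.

U ≈ 68.1 %

Drainage path length: H_d = H/2 = 4.35 m (double drainage).
T_v = c_v·t/H_d² = 1.1×6.5/4.35² = 0.37786.
T_v = 0.37786 corresponds to the U > 60% branch:
U = 1 − 10^((1.781 − T_v)/0.933)/100 = 0.6809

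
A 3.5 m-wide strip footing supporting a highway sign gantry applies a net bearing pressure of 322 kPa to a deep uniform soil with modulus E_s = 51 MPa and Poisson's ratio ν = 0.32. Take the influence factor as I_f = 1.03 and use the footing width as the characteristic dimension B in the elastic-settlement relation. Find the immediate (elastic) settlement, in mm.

Immediate (elastic) settlement: S_e = q·B·(1−ν²)/E_s · I_f.
E_s = 51 MPa = 51000 kPa.
S_e = 322 × 3.5 × (1 − 0.32²) / 51000 × 1.03
    = 322 × 3.5 × 0.8976 / 51000 × 1.03
    = 0.02043 m = 20.43 mm

S_e ≈ 20.4 mm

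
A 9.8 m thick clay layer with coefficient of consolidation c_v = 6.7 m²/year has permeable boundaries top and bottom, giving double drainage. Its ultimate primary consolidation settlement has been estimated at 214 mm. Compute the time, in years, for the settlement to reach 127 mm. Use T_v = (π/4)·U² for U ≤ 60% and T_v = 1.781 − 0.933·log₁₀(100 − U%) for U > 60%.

t ≈ 0.991 years

Drainage path length: H_d = H/2 = 4.9 m (double drainage).
U = S(t)/S_ult = 127/214 = 0.5935.
U ≤ 60%: T_v = (π/4)·U² = (π/4)×0.59346² = 0.27661.
t = T_v·H_d²/c_v = 0.27661×4.9²/6.7 = 0.9913 years.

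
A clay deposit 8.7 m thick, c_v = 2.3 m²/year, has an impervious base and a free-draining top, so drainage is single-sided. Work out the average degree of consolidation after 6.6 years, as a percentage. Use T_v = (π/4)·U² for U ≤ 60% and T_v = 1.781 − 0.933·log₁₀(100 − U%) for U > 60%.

Drainage path length: H_d = H = 8.7 m (single drainage).
T_v = c_v·t/H_d² = 2.3×6.6/8.7² = 0.20055.
T_v = 0.20055 corresponds to the U ≤ 60% branch:
U = √(4T_v/π) = 0.5053

U ≈ 50.5 %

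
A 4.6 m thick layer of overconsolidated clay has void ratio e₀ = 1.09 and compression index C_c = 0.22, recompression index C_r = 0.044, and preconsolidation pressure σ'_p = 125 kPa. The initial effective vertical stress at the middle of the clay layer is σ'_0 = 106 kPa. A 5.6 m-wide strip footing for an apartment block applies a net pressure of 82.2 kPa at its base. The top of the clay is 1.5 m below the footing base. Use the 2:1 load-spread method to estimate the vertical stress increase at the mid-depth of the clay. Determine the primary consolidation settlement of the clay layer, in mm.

S_c ≈ 52.1 mm

Mid-depth of clay below the footing base: z = 1.5 + 4.6/2 = 3.8 m.
Stress increase at mid-clay by the 2:1 spreading method:
Δσ = qB/(B+z) = 82.2×5.6/(5.6+3.8) = 48.97 kPa
Final effective stress: σ'_f = 106 + 48.97 = 154.97 kPa.
σ'_f = 154.97 > σ'_p = 125 kPa, so the stress path crosses the preconsolidation pressure — recompression up to σ'_p, then virgin compression beyond:
S_c = H/(1+e₀)·[C_r·log₁₀(σ'_p/σ'_0) + C_c·log₁₀(σ'_f/σ'_p)]
    = 4.6/2.09 × [0.044×log₁₀(125/106) + 0.22×log₁₀(154.97/125)]
    = 2.201 × [0.0031506 + 0.020534] = 0.05213 m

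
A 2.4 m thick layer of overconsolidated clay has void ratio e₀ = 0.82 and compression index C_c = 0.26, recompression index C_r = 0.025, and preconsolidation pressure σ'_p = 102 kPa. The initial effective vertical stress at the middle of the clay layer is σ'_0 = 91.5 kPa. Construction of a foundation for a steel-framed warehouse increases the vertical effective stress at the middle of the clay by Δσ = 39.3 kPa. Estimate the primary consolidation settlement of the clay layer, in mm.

Final effective stress: σ'_f = 91.5 + 39.3 = 130.8 kPa.
σ'_f = 130.8 > σ'_p = 102 kPa, so the stress path crosses the preconsolidation pressure — recompression up to σ'_p, then virgin compression beyond:
S_c = H/(1+e₀)·[C_r·log₁₀(σ'_p/σ'_0) + C_c·log₁₀(σ'_f/σ'_p)]
    = 2.4/1.82 × [0.025×log₁₀(102/91.5) + 0.26×log₁₀(130.8/102)]
    = 1.3187 × [0.0011795 + 0.028082] = 0.03859 m

S_c ≈ 38.6 mm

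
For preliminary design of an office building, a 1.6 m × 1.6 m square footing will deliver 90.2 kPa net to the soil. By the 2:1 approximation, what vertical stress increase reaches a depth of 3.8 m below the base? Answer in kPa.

Δσ_z ≈ 7.92 kPa

By the 2:1 method the load spreads at 1 horizontal : 2 vertical, so at depth z the loaded area has grown by z in each plan dimension:
Δσ = qBL/((B+z)(L+z)) = 90.2×1.6×1.6/((1.6+3.8)(1.6+3.8)) = 7.9188 kPa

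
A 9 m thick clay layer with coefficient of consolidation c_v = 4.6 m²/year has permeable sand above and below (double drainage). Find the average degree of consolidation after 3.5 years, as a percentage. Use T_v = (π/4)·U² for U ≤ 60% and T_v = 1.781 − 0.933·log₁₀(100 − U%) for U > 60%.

Drainage path length: H_d = H/2 = 4.5 m (double drainage).
T_v = c_v·t/H_d² = 4.6×3.5/4.5² = 0.79506.
T_v = 0.79506 corresponds to the U > 60% branch:
U = 1 − 10^((1.781 − T_v)/0.933)/100 = 0.886

U ≈ 88.6 %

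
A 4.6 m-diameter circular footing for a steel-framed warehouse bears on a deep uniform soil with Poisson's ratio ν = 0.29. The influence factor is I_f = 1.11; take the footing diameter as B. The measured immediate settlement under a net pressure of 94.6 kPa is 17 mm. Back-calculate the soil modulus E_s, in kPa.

S_e = q·B·(1−ν²)/E_s · I_f  ⇒  E_s = q·B·(1−ν²)·I_f / S_e.
E_s = 94.6 × 4.6 × 0.9159 × 1.11 / 0.017 = 26020 kPa

E_s ≈ 26000 kPa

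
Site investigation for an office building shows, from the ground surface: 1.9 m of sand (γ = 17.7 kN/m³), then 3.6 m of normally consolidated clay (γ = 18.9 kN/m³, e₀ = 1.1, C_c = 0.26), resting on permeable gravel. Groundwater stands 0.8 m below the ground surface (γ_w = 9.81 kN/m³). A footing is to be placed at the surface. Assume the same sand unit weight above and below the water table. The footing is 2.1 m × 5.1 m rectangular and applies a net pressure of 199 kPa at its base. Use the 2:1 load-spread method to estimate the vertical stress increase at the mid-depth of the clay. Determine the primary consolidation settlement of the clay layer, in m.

Mid-depth of clay below the ground surface: z = 1.9 + 3.6/2 = 3.7 m.
Total vertical stress at mid-clay: σ_v = 17.7×1.9 + 18.9×1.8 = 67.65 kPa.
Pore pressure: u = 9.81×(3.7 − 0.8) = 28.449 kPa.
Initial effective stress: σ'_0 = σ_v − u = 67.65 − 28.449 = 39.201 kPa.
Stress increase at mid-clay by the 2:1 spreading method:
Δσ = qBL/((B+z)(L+z)) = 199×2.1×5.1/((2.1+3.7)(5.1+3.7)) = 41.757 kPa
Final effective stress: σ'_f = σ'_0 + Δσ = 39.201 + 41.757 = 80.958 kPa.
Normally consolidated clay, so the full stress increment lies on the virgin compression line:
S_c = C_c·H/(1+e₀)·log₁₀(σ'_f/σ'_0) = 0.26×3.6/(1+1.1)×log₁₀(80.958/39.201)
    = 0.44571 × 0.31496 = 0.1404 m

S_c ≈ 0.14 m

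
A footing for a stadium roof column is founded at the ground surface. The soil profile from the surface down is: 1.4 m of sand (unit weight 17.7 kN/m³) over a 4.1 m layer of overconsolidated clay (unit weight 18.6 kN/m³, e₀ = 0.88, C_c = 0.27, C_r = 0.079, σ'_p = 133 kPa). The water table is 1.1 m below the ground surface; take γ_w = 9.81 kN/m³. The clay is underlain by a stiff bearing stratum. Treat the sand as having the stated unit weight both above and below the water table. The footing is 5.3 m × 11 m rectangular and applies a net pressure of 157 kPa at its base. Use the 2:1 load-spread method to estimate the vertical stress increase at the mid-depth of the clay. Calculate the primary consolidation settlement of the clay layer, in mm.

S_c ≈ 77.5 mm

Mid-depth of clay below the ground surface: z = 1.4 + 4.1/2 = 3.45 m.
Total vertical stress at mid-clay: σ_v = 17.7×1.4 + 18.6×2.05 = 62.91 kPa.
Pore pressure: u = 9.81×(3.45 − 1.1) = 23.054 kPa.
Initial effective stress: σ'_0 = σ_v − u = 62.91 − 23.054 = 39.856 kPa.
Stress increase at mid-clay by the 2:1 spreading method:
Δσ = qBL/((B+z)(L+z)) = 157×5.3×11/((5.3+3.45)(11+3.45)) = 72.392 kPa
Final effective stress: σ'_f = 39.856 + 72.392 = 112.25 kPa.
σ'_f = 112.25 ≤ σ'_p = 133 kPa, so the clay remains overconsolidated and only the recompression index applies:
S_c = C_r·H/(1+e₀)·log₁₀(σ'_f/σ'_0) = 0.079×4.1/1.88×log₁₀(112.25/39.856)
    = 0.17229 × 0.44969 = 0.07748 m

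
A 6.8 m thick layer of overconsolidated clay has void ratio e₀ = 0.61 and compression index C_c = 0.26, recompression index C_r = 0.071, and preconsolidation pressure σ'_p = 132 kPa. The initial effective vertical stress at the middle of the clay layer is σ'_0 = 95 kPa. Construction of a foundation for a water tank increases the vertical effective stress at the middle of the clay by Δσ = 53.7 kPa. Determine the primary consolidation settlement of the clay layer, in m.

Final effective stress: σ'_f = 95 + 53.7 = 148.7 kPa.
σ'_f = 148.7 > σ'_p = 132 kPa, so the stress path crosses the preconsolidation pressure — recompression up to σ'_p, then virgin compression beyond:
S_c = H/(1+e₀)·[C_r·log₁₀(σ'_p/σ'_0) + C_c·log₁₀(σ'_f/σ'_p)]
    = 6.8/1.61 × [0.071×log₁₀(132/95) + 0.26×log₁₀(148.7/132)]
    = 4.2236 × [0.010142 + 0.013452] = 0.09965 m

S_c ≈ 0.0997 m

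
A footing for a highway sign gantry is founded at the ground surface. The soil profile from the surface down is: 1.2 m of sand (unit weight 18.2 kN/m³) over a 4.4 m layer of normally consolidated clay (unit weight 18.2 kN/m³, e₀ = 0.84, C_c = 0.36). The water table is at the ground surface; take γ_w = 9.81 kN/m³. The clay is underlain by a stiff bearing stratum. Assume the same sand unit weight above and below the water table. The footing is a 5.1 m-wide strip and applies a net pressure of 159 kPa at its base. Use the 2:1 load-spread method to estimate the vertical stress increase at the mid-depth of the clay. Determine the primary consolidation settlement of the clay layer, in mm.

Mid-depth of clay below the ground surface: z = 1.2 + 4.4/2 = 3.4 m.
Total vertical stress at mid-clay: σ_v = 18.2×1.2 + 18.2×2.2 = 61.88 kPa.
Pore pressure: u = 9.81×(3.4 − 0) = 33.354 kPa.
Initial effective stress: σ'_0 = σ_v − u = 61.88 − 33.354 = 28.526 kPa.
Stress increase at mid-clay by the 2:1 spreading method:
Δσ = qB/(B+z) = 159×5.1/(5.1+3.4) = 95.4 kPa
Final effective stress: σ'_f = σ'_0 + Δσ = 28.526 + 95.4 = 123.93 kPa.
Normally consolidated clay, so the full stress increment lies on the virgin compression line:
S_c = C_c·H/(1+e₀)·log₁₀(σ'_f/σ'_0) = 0.36×4.4/(1+0.84)×log₁₀(123.93/28.526)
    = 0.86087 × 0.63794 = 0.5492 m

S_c ≈ 549 mm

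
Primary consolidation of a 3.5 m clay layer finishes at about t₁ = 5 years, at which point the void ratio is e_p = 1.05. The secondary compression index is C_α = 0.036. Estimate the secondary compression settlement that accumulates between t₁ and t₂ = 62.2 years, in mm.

Secondary compression: S_s = C_α·H/(1+e_p)·log₁₀(t₂/t₁)
S_s = 0.036×3.5/(1+1.05)×log₁₀(62.2/5)
    = 0.06146 × 1.095 = 0.06729 m

S_s ≈ 67.3 mm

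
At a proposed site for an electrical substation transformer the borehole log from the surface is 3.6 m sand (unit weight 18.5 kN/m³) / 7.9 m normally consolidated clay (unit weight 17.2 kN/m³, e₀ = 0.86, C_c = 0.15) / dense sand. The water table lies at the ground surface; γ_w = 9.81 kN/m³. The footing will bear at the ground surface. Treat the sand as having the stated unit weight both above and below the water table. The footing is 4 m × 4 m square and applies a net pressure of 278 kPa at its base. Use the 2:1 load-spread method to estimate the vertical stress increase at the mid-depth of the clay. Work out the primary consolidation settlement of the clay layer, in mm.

S_c ≈ 122 mm

Mid-depth of clay below the ground surface: z = 3.6 + 7.9/2 = 7.55 m.
Total vertical stress at mid-clay: σ_v = 18.5×3.6 + 17.2×3.95 = 134.54 kPa.
Pore pressure: u = 9.81×(7.55 − 0) = 74.066 kPa.
Initial effective stress: σ'_0 = σ_v − u = 134.54 − 74.066 = 60.474 kPa.
Stress increase at mid-clay by the 2:1 spreading method:
Δσ = qBL/((B+z)(L+z)) = 278×4×4/((4+7.55)(4+7.55)) = 33.343 kPa
Final effective stress: σ'_f = σ'_0 + Δσ = 60.474 + 33.343 = 93.817 kPa.
Normally consolidated clay, so the full stress increment lies on the virgin compression line:
S_c = C_c·H/(1+e₀)·log₁₀(σ'_f/σ'_0) = 0.15×7.9/(1+0.86)×log₁₀(93.817/60.474)
    = 0.6371 × 0.19071 = 0.1215 m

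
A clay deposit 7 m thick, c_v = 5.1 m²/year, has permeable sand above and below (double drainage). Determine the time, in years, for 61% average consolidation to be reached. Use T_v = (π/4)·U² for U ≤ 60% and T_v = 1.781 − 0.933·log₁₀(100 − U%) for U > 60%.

t ≈ 0.712 years

Drainage path length: H_d = H/2 = 3.5 m (double drainage).
U > 60%: T_v = 1.781 − 0.933·log₁₀(100 − 61) = 0.29654.
t = T_v·H_d²/c_v = 0.29654×3.5²/5.1 = 0.7123 years.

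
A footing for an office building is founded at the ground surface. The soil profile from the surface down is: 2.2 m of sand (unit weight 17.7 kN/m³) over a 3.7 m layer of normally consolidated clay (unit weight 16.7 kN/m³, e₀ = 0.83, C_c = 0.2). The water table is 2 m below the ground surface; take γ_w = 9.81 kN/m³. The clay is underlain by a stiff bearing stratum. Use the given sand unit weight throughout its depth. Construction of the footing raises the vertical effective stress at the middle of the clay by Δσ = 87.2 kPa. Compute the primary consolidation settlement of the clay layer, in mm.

S_c ≈ 178 mm

Mid-depth of clay below the ground surface: z = 2.2 + 3.7/2 = 4.05 m.
Total vertical stress at mid-clay: σ_v = 17.7×2.2 + 16.7×1.85 = 69.835 kPa.
Pore pressure: u = 9.81×(4.05 − 2) = 20.11 kPa.
Initial effective stress: σ'_0 = σ_v − u = 69.835 − 20.11 = 49.725 kPa.
Final effective stress: σ'_f = σ'_0 + Δσ = 49.725 + 87.2 = 136.93 kPa.
Normally consolidated clay, so the full stress increment lies on the virgin compression line:
S_c = C_c·H/(1+e₀)·log₁₀(σ'_f/σ'_0) = 0.2×3.7/(1+0.83)×log₁₀(136.93/49.725)
    = 0.40437 × 0.43992 = 0.1779 m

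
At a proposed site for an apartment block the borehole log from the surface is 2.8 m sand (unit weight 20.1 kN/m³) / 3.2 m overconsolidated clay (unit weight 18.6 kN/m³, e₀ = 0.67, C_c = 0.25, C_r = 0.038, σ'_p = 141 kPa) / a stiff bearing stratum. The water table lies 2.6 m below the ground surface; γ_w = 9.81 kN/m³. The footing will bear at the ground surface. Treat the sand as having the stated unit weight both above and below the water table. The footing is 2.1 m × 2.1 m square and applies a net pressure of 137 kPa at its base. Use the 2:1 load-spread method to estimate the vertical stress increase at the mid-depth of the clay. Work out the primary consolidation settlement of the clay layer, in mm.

Mid-depth of clay below the ground surface: z = 2.8 + 3.2/2 = 4.4 m.
Total vertical stress at mid-clay: σ_v = 20.1×2.8 + 18.6×1.6 = 86.04 kPa.
Pore pressure: u = 9.81×(4.4 − 2.6) = 17.658 kPa.
Initial effective stress: σ'_0 = σ_v − u = 86.04 − 17.658 = 68.382 kPa.
Stress increase at mid-clay by the 2:1 spreading method:
Δσ = qBL/((B+z)(L+z)) = 137×2.1×2.1/((2.1+4.4)(2.1+4.4)) = 14.3 kPa
Final effective stress: σ'_f = 68.382 + 14.3 = 82.682 kPa.
σ'_f = 82.682 ≤ σ'_p = 141 kPa, so the clay remains overconsolidated and only the recompression index applies:
S_c = C_r·H/(1+e₀)·log₁₀(σ'_f/σ'_0) = 0.038×3.2/1.67×log₁₀(82.682/68.382)
    = 0.072816 × 0.082469 = 0.006005 m

S_c ≈ 6.01 mm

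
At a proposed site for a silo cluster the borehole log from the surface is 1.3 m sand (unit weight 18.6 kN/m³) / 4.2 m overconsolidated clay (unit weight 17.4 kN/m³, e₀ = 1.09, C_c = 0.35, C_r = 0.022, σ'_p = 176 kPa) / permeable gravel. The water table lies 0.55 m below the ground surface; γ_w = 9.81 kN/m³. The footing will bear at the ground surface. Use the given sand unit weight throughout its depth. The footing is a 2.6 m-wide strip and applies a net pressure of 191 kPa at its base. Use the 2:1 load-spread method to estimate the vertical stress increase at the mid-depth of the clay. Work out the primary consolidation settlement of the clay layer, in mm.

Mid-depth of clay below the ground surface: z = 1.3 + 4.2/2 = 3.4 m.
Total vertical stress at mid-clay: σ_v = 18.6×1.3 + 17.4×2.1 = 60.72 kPa.
Pore pressure: u = 9.81×(3.4 − 0.55) = 27.959 kPa.
Initial effective stress: σ'_0 = σ_v − u = 60.72 − 27.959 = 32.761 kPa.
Stress increase at mid-clay by the 2:1 spreading method:
Δσ = qB/(B+z) = 191×2.6/(2.6+3.4) = 82.767 kPa
Final effective stress: σ'_f = 32.761 + 82.767 = 115.53 kPa.
σ'_f = 115.53 ≤ σ'_p = 176 kPa, so the clay remains overconsolidated and only the recompression index applies:
S_c = C_r·H/(1+e₀)·log₁₀(σ'_f/σ'_0) = 0.022×4.2/2.09×log₁₀(115.53/32.761)
    = 0.044211 × 0.54734 = 0.0242 m

S_c ≈ 24.2 mm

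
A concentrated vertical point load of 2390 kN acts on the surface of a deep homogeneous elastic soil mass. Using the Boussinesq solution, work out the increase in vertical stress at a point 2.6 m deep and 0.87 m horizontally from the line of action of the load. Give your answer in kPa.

Boussinesq vertical stress below a point load on an elastic half-space:
Δσ_z = 3P/(2πz²) · [1 + (r/z)²]^(−5/2)
r/z = 0.87/2.6 = 0.33462; [1+(r/z)²]^(−5/2) = 0.76695.
Δσ_z = 3×2390/(2π×2.6²) × 0.76695 = 168.81 × 0.76695 = 129.5 kPa

Δσ_z ≈ 129 kPa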